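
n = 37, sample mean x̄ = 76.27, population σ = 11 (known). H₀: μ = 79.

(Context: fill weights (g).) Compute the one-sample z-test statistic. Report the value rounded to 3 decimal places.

test statistic = -1.510

SE = σ/√n = 11/√37 = 1.8084
z = (x̄−μ₀)/SE = (76.27−79)/1.8084 = -1.5096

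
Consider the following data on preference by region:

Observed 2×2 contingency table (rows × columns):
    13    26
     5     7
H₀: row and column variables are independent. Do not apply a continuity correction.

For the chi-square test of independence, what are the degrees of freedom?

degrees of freedom = 1

df = (r−1)(c−1) = (2−1)·(2−1) = 1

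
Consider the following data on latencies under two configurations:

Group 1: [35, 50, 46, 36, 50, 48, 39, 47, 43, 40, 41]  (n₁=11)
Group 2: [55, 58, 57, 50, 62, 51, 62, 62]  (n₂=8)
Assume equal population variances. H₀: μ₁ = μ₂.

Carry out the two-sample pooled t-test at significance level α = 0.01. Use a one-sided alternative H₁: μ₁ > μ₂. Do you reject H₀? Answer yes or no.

x̄₁=43.182, s₁=5.382, n₁=11
x̄₂=57.125, s₂=4.853, n₂=8
s_p² = [10·5.382² + 7·4.853²]/17 = 26.7360
SE = √(s_p²·(1/11+1/8)) = 2.4026
t = (43.182−57.125)/2.4026 = -5.8033
df = 17
p-value (one-sided, H₁ greater) = 0.99999
At α=0.01: p ≥ α → fail to reject H₀

reject H₀: no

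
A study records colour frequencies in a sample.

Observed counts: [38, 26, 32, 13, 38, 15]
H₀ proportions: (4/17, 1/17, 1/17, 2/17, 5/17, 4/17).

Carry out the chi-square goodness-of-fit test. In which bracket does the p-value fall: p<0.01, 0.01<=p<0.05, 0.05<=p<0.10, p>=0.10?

n = 162; E_i = n·p_i = [38.12, 9.53, 9.53, 19.06, 47.65, 38.12]
χ² = (38−38.12)²/38.12 + (26−9.53)²/9.53 + (32−9.53)²/9.53 + (13−19.06)²/19.06 + (38−47.65)²/47.65 + (15−38.12)²/38.12 = 99.3540
df = 5
p-value (upper-tail) = 0.00000
→ bracket: p<0.01

p-value bracket: p<0.01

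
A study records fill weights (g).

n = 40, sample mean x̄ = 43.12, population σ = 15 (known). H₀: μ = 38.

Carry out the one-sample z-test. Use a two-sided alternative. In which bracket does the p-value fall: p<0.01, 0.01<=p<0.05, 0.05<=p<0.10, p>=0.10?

p-value bracket: 0.01<=p<0.05

SE = σ/√n = 15/√40 = 2.3717
z = (x̄−μ₀)/SE = (43.12−38)/2.3717 = 2.1588
p-value (two-sided) = 0.03087
→ bracket: 0.01<=p<0.05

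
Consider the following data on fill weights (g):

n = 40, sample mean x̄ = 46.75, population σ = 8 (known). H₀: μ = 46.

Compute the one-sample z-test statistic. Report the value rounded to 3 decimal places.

SE = σ/√n = 8/√40 = 1.2649
z = (x̄−μ₀)/SE = (46.75−46)/1.2649 = 0.5929

test statistic = 0.593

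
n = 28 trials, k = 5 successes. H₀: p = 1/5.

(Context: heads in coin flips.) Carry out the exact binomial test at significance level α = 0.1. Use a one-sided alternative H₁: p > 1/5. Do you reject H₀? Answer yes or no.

reject H₀: no

Exact binomial: n=28, k=5, p₀=1/5=0.2000
P(X≥5) from Σ C(n,i)·p₀^i·(1−p₀)^(n−i)
p-value (one-sided, H₁ greater) = 0.68511
At α=0.1: p ≥ α → fail to reject H₀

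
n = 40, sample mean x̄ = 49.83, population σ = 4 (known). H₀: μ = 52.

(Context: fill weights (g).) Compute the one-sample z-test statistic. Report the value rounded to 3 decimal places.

test statistic = -3.431

SE = σ/√n = 4/√40 = 0.6325
z = (x̄−μ₀)/SE = (49.83−52)/0.6325 = -3.4311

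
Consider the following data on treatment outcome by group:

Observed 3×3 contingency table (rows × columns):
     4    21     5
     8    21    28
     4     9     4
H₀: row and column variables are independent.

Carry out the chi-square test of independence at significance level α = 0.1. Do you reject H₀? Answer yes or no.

Row totals [30, 57, 17], col totals [16, 51, 37], n=104
χ² = (4−4.62)²/4.62 + (21−14.71)²/14.71 + (5−10.67)²/10.67 + (8−8.77)²/8.77 + (21−27.95)²/27.95 + (28−20.28)²/20.28 + (4−2.62)²/2.62 + (9−8.34)²/8.34 + (4−6.05)²/6.05 = 12.0012
df = 4
p-value (upper-tail) = 0.01734
At α=0.1: p < α → reject H₀

reject H₀: yes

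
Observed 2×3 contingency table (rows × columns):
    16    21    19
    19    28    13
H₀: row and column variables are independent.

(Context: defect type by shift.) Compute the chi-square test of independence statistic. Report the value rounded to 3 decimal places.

test statistic = 2.247

Row totals [56, 60], col totals [35, 49, 32], n=116
χ² = (16−16.90)²/16.90 + (21−23.66)²/23.66 + (19−15.45)²/15.45 + (19−18.10)²/18.10 + (28−25.34)²/25.34 + (13−16.55)²/16.55 = 2.2469
df = 2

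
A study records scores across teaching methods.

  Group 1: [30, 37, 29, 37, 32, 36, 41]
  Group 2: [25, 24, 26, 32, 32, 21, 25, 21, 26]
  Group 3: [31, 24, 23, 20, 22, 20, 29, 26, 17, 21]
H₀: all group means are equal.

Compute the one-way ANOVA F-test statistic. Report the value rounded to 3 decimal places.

test statistic = 15.469

Group means [34.57, 25.78, 23.30], grand mean 27.192
SSB = Σnᵢ(x̄ᵢ−x̄)² = 550.669; SSW = ΣΣ(x−x̄ᵢ)² = 409.370
MSB = 550.669/2 = 275.3343; MSW = 409.370/23 = 17.7987
F = MSB/MSW = 15.4694
df = (2, 23)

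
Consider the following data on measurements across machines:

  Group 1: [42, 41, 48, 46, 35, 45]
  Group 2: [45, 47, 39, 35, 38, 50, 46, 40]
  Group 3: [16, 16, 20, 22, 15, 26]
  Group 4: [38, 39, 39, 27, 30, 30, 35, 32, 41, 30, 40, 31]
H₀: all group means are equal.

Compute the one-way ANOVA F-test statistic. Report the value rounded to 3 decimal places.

Group means [42.83, 42.50, 19.17, 34.33], grand mean 35.125
SSB = Σnᵢ(x̄ᵢ−x̄)² = 2327.167; SSW = ΣΣ(x−x̄ᵢ)² = 650.333
MSB = 2327.167/3 = 775.7222; MSW = 650.333/28 = 23.2262
F = MSB/MSW = 33.3986
df = (3, 28)

test statistic = 33.399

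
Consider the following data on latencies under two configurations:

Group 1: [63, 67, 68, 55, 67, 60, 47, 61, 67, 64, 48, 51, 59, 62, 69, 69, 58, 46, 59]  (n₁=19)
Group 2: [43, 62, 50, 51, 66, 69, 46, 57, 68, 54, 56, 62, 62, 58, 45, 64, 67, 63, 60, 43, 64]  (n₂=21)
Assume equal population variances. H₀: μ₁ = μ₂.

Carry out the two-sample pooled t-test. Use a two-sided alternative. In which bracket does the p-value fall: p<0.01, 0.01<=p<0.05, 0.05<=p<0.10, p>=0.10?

p-value bracket: p>=0.10

x̄₁=60.000, s₁=7.542, n₁=19
x̄₂=57.619, s₂=8.393, n₂=21
s_p² = [18·7.542² + 20·8.393²]/38 = 64.0251
SE = √(s_p²·(1/19+1/21)) = 2.5335
t = (60.000−57.619)/2.5335 = 0.9398
df = 38
p-value (two-sided) = 0.35326
→ bracket: p>=0.10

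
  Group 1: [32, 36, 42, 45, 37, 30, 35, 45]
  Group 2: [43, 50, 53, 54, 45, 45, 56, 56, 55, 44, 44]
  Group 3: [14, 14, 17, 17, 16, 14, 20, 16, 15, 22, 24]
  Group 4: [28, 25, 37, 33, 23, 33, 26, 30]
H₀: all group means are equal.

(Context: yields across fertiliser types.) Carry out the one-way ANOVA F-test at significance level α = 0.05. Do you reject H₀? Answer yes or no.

Group means [37.75, 49.55, 17.18, 29.38], grand mean 33.447
SSB = Σnᵢ(x̄ᵢ−x̄)² = 6041.656; SSW = ΣΣ(x−x̄ᵢ)² = 791.739
MSB = 6041.656/3 = 2013.8854; MSW = 791.739/34 = 23.2864
F = MSB/MSW = 86.4832
df = (3, 34)
p-value (upper-tail) = 0.00000
At α=0.05: p < α → reject H₀

reject H₀: yes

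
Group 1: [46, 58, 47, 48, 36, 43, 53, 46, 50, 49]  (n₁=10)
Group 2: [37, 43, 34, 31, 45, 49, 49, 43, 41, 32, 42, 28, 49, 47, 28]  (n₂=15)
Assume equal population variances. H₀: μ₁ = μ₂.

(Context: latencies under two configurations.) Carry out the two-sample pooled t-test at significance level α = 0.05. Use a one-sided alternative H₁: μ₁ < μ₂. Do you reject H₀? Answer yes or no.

x̄₁=47.600, s₁=5.835, n₁=10
x̄₂=39.867, s₂=7.643, n₂=15
s_p² = [9·5.835² + 14·7.643²]/23 = 48.8754
SE = √(s_p²·(1/10+1/15)) = 2.8541
t = (47.600−39.867)/2.8541 = 2.7096
df = 23
p-value (one-sided, H₁ less) = 0.99375
At α=0.05: p ≥ α → fail to reject H₀

reject H₀: no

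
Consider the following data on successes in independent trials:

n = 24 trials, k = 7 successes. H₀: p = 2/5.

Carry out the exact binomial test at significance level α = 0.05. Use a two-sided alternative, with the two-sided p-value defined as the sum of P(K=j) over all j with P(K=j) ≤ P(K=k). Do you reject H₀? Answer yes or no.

reject H₀: no

Exact binomial: n=24, k=7, p₀=2/5=0.4000
P(X=j) = C(n,j)·p₀^j·(1−p₀)^(n−j); p = Σ P(X=j) over j with P(X=j) ≤ P(X=7)
p-value (two-sided) = 0.30621
At α=0.05: p ≥ α → fail to reject H₀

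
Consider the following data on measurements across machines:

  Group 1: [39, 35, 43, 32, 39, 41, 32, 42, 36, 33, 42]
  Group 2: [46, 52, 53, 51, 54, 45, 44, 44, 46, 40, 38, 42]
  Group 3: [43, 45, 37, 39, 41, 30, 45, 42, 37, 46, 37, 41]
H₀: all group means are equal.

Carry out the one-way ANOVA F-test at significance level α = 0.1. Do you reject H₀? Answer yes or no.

Group means [37.64, 46.25, 40.25], grand mean 41.486
SSB = Σnᵢ(x̄ᵢ−x̄)² = 453.697; SSW = ΣΣ(x−x̄ᵢ)² = 703.045
MSB = 453.697/2 = 226.8487; MSW = 703.045/32 = 21.9702
F = MSB/MSW = 10.3253
df = (2, 32)
p-value (upper-tail) = 0.00035
At α=0.1: p < α → reject H₀

reject H₀: yes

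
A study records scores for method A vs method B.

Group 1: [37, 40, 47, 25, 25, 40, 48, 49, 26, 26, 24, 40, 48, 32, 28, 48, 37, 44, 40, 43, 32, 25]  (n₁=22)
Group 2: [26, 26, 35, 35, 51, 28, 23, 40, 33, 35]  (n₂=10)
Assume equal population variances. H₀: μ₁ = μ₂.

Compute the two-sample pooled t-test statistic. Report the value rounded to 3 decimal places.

x̄₁=36.545, s₁=8.991, n₁=22
x̄₂=33.200, s₂=8.217, n₂=10
s_p² = [21·8.991² + 9·8.217²]/30 = 76.8352
SE = √(s_p²·(1/22+1/10)) = 3.3431
t = (36.545−33.200)/3.3431 = 1.0007
df = 30

test statistic = 1.001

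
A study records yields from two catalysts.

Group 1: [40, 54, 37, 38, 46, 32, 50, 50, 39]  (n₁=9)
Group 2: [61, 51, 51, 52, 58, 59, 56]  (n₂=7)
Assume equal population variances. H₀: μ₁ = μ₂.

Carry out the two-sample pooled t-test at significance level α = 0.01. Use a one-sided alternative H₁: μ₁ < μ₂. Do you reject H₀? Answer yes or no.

reject H₀: yes

x̄₁=42.889, s₁=7.373, n₁=9
x̄₂=55.429, s₂=4.117, n₂=7
s_p² = [8·7.373² + 6·4.117²]/14 = 38.3288
SE = √(s_p²·(1/9+1/7)) = 3.1200
t = (42.889−55.429)/3.1200 = -4.0192
df = 14
p-value (one-sided, H₁ less) = 0.00063
At α=0.01: p < α → reject H₀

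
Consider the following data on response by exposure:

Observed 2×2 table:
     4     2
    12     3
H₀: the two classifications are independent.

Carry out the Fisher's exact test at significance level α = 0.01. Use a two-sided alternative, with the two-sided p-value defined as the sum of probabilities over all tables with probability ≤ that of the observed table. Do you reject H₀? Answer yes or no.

reject H₀: no

Margins: r₁=6, r₂=15, c₁=16, c₂=5, n=21
p_obs = C(6,4)·C(15,12)/C(21,16); sum pmf over tables with pmf ≤ p_obs
p-value (two-sided) = 0.59752
At α=0.01: p ≥ α → fail to reject H₀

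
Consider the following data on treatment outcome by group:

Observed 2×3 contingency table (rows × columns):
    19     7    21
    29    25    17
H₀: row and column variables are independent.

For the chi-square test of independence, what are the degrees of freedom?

df = (r−1)(c−1) = (2−1)·(3−1) = 2

degrees of freedom = 2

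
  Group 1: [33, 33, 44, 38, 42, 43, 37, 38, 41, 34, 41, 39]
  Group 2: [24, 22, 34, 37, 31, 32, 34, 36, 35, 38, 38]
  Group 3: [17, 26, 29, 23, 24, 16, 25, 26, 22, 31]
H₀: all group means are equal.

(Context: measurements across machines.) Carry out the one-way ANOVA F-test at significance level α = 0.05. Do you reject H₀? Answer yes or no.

Group means [38.58, 32.82, 23.90], grand mean 32.212
SSB = Σnᵢ(x̄ᵢ−x̄)² = 1182.062; SSW = ΣΣ(x−x̄ᵢ)² = 647.453
MSB = 1182.062/2 = 591.0311; MSW = 647.453/30 = 21.5818
F = MSB/MSW = 27.3857
df = (2, 30)
p-value (upper-tail) = 0.00000
At α=0.05: p < α → reject H₀

reject H₀: yes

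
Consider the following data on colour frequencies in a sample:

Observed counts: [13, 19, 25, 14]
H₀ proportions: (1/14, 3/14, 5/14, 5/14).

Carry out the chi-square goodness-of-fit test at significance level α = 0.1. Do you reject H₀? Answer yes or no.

reject H₀: yes

n = 71; E_i = n·p_i = [5.07, 15.21, 25.36, 25.36]
χ² = (13−5.07)²/5.07 + (19−15.21)²/15.21 + (25−25.36)²/25.36 + (14−25.36)²/25.36 = 18.4291
df = 3
p-value (upper-tail) = 0.00036
At α=0.1: p < α → reject H₀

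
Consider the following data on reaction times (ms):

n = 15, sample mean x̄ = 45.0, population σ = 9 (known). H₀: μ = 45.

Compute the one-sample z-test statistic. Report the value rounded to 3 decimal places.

test statistic = 0.000

SE = σ/√n = 9/√15 = 2.3238
z = (x̄−μ₀)/SE = (45.0−45)/2.3238 = 0.0000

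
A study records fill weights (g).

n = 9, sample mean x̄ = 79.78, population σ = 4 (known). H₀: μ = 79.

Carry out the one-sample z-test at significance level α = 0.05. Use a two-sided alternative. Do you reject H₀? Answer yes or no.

reject H₀: no

SE = σ/√n = 4/√9 = 1.3333
z = (x̄−μ₀)/SE = (79.78−79)/1.3333 = 0.5850
p-value (two-sided) = 0.55855
At α=0.05: p ≥ α → fail to reject H₀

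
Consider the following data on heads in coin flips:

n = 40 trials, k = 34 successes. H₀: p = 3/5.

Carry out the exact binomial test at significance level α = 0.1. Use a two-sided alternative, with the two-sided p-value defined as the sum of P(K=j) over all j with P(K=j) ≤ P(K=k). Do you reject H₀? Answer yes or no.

Exact binomial: n=40, k=34, p₀=3/5=0.6000
P(X=j) = C(n,j)·p₀^j·(1−p₀)^(n−j); p = Σ P(X=j) over j with P(X=j) ≤ P(X=34)
p-value (two-sided) = 0.00100
At α=0.1: p < α → reject H₀

reject H₀: yes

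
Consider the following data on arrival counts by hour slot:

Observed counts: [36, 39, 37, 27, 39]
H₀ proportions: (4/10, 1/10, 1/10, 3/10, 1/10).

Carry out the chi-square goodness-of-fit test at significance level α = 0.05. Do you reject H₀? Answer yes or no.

reject H₀: yes

n = 178; E_i = n·p_i = [71.20, 17.80, 17.80, 53.40, 17.80]
χ² = (36−71.20)²/71.20 + (39−17.80)²/17.80 + (37−17.80)²/17.80 + (27−53.40)²/53.40 + (39−17.80)²/17.80 = 101.6629
df = 4
p-value (upper-tail) = 0.00000
At α=0.05: p < α → reject H₀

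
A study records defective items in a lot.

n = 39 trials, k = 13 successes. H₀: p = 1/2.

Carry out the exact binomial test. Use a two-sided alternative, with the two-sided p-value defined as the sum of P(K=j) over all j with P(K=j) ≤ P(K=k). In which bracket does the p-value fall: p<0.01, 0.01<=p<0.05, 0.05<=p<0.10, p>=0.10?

p-value bracket: 0.05<=p<0.10

Exact binomial: n=39, k=13, p₀=1/2=0.5000
P(X=j) = C(n,j)·p₀^j·(1−p₀)^(n−j); p = Σ P(X=j) over j with P(X=j) ≤ P(X=13)
p-value (two-sided) = 0.05325
→ bracket: 0.05<=p<0.10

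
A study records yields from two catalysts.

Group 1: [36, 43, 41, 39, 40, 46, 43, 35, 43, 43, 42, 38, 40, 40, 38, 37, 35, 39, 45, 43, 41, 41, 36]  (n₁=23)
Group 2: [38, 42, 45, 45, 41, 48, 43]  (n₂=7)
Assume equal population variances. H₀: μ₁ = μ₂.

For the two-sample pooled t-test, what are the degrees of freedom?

degrees of freedom = 28

df = n₁ + n₂ − 2 = 23 + 7 − 2 = 28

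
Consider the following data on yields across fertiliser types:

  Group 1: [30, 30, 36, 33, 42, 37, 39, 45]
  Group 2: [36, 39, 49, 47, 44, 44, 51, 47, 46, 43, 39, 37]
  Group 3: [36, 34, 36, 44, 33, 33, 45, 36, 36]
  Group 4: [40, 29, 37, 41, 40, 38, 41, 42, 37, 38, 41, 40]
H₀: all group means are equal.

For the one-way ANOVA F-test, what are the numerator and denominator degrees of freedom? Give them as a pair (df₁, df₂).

k = 4 groups, N = 41 total
df = (k−1, N−k) = (4−1, 41−4) = (3, 37)

degrees of freedom = [3, 37]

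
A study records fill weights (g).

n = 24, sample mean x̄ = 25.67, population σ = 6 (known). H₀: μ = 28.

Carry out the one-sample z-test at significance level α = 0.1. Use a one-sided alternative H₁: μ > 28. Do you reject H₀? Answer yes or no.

SE = σ/√n = 6/√24 = 1.2247
z = (x̄−μ₀)/SE = (25.67−28)/1.2247 = -1.9024
p-value (one-sided, H₁ greater) = 0.97144
At α=0.1: p ≥ α → fail to reject H₀

reject H₀: no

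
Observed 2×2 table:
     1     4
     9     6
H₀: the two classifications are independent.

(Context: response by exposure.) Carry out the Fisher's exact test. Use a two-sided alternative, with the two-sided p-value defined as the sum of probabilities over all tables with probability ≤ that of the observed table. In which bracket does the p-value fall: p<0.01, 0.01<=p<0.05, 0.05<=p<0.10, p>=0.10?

p-value bracket: p>=0.10

Margins: r₁=5, r₂=15, c₁=10, c₂=10, n=20
p_obs = C(5,1)·C(15,9)/C(20,10); sum pmf over tables with pmf ≤ p_obs
p-value (two-sided) = 0.30341
→ bracket: p>=0.10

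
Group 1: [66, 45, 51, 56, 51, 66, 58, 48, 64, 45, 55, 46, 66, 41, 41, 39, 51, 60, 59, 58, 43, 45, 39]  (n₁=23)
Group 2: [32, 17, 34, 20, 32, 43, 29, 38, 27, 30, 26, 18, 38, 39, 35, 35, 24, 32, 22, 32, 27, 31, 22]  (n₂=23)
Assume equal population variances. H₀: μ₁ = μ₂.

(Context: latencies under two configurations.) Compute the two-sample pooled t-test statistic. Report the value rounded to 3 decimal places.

test statistic = 9.302

x̄₁=51.870, s₁=9.057, n₁=23
x̄₂=29.696, s₂=6.977, n₂=23
s_p² = [22·9.057² + 22·6.977²]/44 = 65.3518
SE = √(s_p²·(1/23+1/23)) = 2.3839
t = (51.870−29.696)/2.3839 = 9.3017
df = 44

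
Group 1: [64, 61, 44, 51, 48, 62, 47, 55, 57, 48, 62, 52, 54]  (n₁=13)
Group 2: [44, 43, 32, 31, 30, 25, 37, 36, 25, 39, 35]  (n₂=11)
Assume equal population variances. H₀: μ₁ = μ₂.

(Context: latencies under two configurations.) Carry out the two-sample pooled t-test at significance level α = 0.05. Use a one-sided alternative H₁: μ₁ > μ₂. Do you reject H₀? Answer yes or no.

x̄₁=54.231, s₁=6.585, n₁=13
x̄₂=34.273, s₂=6.405, n₂=11
s_p² = [12·6.585² + 10·6.405²]/22 = 42.2950
SE = √(s_p²·(1/13+1/11)) = 2.6643
t = (54.231−34.273)/2.6643 = 7.4909
df = 22
p-value (one-sided, H₁ greater) = 0.00000
At α=0.05: p < α → reject H₀

reject H₀: yes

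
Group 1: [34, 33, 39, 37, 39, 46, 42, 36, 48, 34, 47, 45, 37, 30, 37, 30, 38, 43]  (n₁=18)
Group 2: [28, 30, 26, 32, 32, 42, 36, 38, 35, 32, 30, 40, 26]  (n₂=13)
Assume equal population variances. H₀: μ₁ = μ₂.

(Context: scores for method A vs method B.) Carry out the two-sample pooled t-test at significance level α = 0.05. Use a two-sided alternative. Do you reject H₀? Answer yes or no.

reject H₀: yes

x̄₁=38.611, s₁=5.543, n₁=18
x̄₂=32.846, s₂=5.097, n₂=13
s_p² = [17·5.543² + 12·5.097²]/29 = 28.7576
SE = √(s_p²·(1/18+1/13)) = 1.9519
t = (38.611−32.846)/1.9519 = 2.9536
df = 29
p-value (two-sided) = 0.00617
At α=0.05: p < α → reject H₀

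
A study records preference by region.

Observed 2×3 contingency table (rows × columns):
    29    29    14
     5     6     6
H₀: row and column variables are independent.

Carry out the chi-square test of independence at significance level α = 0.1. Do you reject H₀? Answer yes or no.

reject H₀: no

Row totals [72, 17], col totals [34, 35, 20], n=89
χ² = (29−27.51)²/27.51 + (29−28.31)²/28.31 + (14−16.18)²/16.18 + (5−6.49)²/6.49 + (6−6.69)²/6.69 + (6−3.82)²/3.82 = 2.0493
df = 2
p-value (upper-tail) = 0.35892
At α=0.1: p ≥ α → fail to reject H₀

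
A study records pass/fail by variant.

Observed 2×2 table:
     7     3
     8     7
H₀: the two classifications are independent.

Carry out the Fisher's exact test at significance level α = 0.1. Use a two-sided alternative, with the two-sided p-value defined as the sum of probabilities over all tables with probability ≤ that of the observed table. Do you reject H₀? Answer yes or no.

reject H₀: no

Margins: r₁=10, r₂=15, c₁=15, c₂=10, n=25
p_obs = C(10,7)·C(15,8)/C(25,15); sum pmf over tables with pmf ≤ p_obs
p-value (two-sided) = 0.67846
At α=0.1: p ≥ α → fail to reject H₀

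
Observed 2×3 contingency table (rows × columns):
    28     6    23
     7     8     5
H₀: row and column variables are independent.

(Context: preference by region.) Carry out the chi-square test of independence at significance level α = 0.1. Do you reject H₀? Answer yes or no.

Row totals [57, 20], col totals [35, 14, 28], n=77
χ² = (28−25.91)²/25.91 + (6−10.36)²/10.36 + (23−20.73)²/20.73 + (7−9.09)²/9.09 + (8−3.64)²/3.64 + (5−7.27)²/7.27 = 8.6828
df = 2
p-value (upper-tail) = 0.01302
At α=0.1: p < α → reject H₀

reject H₀: yes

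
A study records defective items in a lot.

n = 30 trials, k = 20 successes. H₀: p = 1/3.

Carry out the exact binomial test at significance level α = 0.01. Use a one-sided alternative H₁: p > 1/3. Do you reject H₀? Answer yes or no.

Exact binomial: n=30, k=20, p₀=1/3=0.3333
P(X≥20) from Σ C(n,i)·p₀^i·(1−p₀)^(n−i)
p-value (one-sided, H₁ greater) = 0.00019
At α=0.01: p < α → reject H₀

reject H₀: yes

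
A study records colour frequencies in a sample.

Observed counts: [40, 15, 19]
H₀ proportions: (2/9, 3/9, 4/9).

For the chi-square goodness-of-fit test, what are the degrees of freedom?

df = k − 1 = 3 − 1 = 2

degrees of freedom = 2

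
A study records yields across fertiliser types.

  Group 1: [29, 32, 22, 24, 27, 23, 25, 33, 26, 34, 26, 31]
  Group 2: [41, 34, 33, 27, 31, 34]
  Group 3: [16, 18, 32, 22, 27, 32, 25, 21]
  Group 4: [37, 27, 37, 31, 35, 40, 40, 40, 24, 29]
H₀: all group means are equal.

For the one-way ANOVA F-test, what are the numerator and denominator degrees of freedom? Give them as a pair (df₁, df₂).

degrees of freedom = [3, 32]

k = 4 groups, N = 36 total
df = (k−1, N−k) = (4−1, 36−4) = (3, 32)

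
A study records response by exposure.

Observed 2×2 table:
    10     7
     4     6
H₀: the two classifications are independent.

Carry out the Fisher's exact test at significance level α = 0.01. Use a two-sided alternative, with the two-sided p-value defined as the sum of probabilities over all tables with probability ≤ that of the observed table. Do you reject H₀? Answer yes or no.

reject H₀: no

Margins: r₁=17, r₂=10, c₁=14, c₂=13, n=27
p_obs = C(17,10)·C(10,4)/C(27,14); sum pmf over tables with pmf ≤ p_obs
p-value (two-sided) = 0.44007
At α=0.01: p ≥ α → fail to reject H₀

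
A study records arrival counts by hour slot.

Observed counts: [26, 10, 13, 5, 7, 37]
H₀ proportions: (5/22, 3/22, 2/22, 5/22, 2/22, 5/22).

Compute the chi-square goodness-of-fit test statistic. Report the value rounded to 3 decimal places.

n = 98; E_i = n·p_i = [22.27, 13.36, 8.91, 22.27, 8.91, 22.27]
χ² = (26−22.27)²/22.27 + (10−13.36)²/13.36 + (13−8.91)²/8.91 + (5−22.27)²/22.27 + (7−8.91)²/8.91 + (37−22.27)²/22.27 = 26.8912
df = 5

test statistic = 26.891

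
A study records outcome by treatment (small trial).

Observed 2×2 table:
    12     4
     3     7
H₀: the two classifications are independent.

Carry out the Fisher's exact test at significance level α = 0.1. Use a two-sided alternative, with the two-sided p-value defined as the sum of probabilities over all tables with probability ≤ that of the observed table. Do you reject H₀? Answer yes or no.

reject H₀: yes

Margins: r₁=16, r₂=10, c₁=15, c₂=11, n=26
p_obs = C(16,12)·C(10,3)/C(26,15); sum pmf over tables with pmf ≤ p_obs
p-value (two-sided) = 0.04262
At α=0.1: p < α → reject H₀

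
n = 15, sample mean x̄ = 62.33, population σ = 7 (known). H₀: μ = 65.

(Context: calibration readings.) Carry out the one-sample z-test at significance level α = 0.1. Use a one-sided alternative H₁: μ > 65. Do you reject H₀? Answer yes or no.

reject H₀: no

SE = σ/√n = 7/√15 = 1.8074
z = (x̄−μ₀)/SE = (62.33−65)/1.8074 = -1.4773
p-value (one-sided, H₁ greater) = 0.93020
At α=0.1: p ≥ α → fail to reject H₀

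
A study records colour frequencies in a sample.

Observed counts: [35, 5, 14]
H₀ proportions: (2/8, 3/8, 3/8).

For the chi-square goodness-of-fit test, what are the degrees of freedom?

degrees of freedom = 2

df = k − 1 = 3 − 1 = 2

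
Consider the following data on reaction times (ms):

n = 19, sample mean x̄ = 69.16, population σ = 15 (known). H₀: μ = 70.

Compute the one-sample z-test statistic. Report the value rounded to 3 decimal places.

SE = σ/√n = 15/√19 = 3.4412
z = (x̄−μ₀)/SE = (69.16−70)/3.4412 = -0.2441

test statistic = -0.244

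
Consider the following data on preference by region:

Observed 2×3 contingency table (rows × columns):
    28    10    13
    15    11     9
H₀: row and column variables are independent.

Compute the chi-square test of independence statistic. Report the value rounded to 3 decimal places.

Row totals [51, 35], col totals [43, 21, 22], n=86
χ² = (28−25.50)²/25.50 + (10−12.45)²/12.45 + (13−13.05)²/13.05 + (15−17.50)²/17.50 + (11−8.55)²/8.55 + (9−8.95)²/8.95 = 1.7904
df = 2

test statistic = 1.790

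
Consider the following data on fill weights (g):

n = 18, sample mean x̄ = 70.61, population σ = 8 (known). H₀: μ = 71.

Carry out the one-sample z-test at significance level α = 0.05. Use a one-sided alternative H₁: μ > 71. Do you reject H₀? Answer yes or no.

SE = σ/√n = 8/√18 = 1.8856
z = (x̄−μ₀)/SE = (70.61−71)/1.8856 = -0.2068
p-value (one-sided, H₁ greater) = 0.58193
At α=0.05: p ≥ α → fail to reject H₀

reject H₀: no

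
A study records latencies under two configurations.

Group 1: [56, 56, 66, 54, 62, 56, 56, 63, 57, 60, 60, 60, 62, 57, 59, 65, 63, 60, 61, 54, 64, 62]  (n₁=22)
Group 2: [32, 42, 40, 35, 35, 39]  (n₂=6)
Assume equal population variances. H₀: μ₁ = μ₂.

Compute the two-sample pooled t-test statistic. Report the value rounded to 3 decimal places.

x̄₁=59.682, s₁=3.524, n₁=22
x̄₂=37.167, s₂=3.764, n₂=6
s_p² = [21·3.524² + 5·3.764²]/26 = 12.7541
SE = √(s_p²·(1/22+1/6)) = 1.6448
t = (59.682−37.167)/1.6448 = 13.6886
df = 26

test statistic = 13.689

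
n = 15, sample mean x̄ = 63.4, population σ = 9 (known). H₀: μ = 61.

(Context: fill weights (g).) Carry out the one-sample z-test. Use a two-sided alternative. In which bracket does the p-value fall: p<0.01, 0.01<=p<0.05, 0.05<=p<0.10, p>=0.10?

p-value bracket: p>=0.10

SE = σ/√n = 9/√15 = 2.3238
z = (x̄−μ₀)/SE = (63.4−61)/2.3238 = 1.0328
p-value (two-sided) = 0.30170
→ bracket: p>=0.10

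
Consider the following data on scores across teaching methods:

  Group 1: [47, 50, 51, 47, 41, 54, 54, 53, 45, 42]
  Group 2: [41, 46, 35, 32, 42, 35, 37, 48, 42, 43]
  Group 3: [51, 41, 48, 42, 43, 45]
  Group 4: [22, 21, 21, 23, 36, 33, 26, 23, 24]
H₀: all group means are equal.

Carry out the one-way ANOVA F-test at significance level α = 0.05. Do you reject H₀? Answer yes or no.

reject H₀: yes

Group means [48.40, 40.10, 45.00, 25.44], grand mean 39.543
SSB = Σnᵢ(x̄ᵢ−x̄)² = 2755.163; SSW = ΣΣ(x−x̄ᵢ)² = 753.522
MSB = 2755.163/3 = 918.3878; MSW = 753.522/31 = 24.3072
F = MSB/MSW = 37.7826
df = (3, 31)
p-value (upper-tail) = 0.00000
At α=0.05: p < α → reject H₀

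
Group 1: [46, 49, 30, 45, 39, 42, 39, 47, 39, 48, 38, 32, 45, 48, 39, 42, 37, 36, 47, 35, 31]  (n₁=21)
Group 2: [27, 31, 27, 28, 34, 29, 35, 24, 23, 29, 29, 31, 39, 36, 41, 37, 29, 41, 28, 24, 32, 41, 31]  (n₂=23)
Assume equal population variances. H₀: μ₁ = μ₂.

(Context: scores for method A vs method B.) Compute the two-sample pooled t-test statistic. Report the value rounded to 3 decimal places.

test statistic = 5.287

x̄₁=40.667, s₁=5.893, n₁=21
x̄₂=31.565, s₂=5.525, n₂=23
s_p² = [20·5.893² + 22·5.525²]/42 = 32.5314
SE = √(s_p²·(1/21+1/23)) = 1.7215
t = (40.667−31.565)/1.7215 = 5.2870
df = 42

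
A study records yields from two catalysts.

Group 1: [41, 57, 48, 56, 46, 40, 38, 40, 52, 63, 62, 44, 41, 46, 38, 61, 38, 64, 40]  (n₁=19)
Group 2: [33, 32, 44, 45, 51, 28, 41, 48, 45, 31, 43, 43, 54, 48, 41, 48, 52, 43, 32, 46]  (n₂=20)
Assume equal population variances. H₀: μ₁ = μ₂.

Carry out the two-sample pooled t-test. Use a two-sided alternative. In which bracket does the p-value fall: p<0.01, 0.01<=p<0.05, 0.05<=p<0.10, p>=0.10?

x̄₁=48.158, s₁=9.488, n₁=19
x̄₂=42.400, s₂=7.507, n₂=20
s_p² = [18·9.488² + 19·7.507²]/37 = 72.7385
SE = √(s_p²·(1/19+1/20)) = 2.7323
t = (48.158−42.400)/2.7323 = 2.1074
df = 37
p-value (two-sided) = 0.04192
→ bracket: 0.01<=p<0.05

p-value bracket: 0.01<=p<0.05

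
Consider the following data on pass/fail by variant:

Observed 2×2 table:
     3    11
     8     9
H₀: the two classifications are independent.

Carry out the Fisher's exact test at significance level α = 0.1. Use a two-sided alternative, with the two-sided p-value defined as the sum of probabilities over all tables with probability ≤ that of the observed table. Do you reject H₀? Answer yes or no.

reject H₀: no

Margins: r₁=14, r₂=17, c₁=11, c₂=20, n=31
p_obs = C(14,3)·C(17,8)/C(31,11); sum pmf over tables with pmf ≤ p_obs
p-value (two-sided) = 0.25800
At α=0.1: p ≥ α → fail to reject H₀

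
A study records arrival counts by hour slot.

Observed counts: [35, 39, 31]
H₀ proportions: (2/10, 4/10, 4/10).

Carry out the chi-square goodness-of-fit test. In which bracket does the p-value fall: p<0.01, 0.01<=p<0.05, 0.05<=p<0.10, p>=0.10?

p-value bracket: p<0.01

n = 105; E_i = n·p_i = [21.00, 42.00, 42.00]
χ² = (35−21.00)²/21.00 + (39−42.00)²/42.00 + (31−42.00)²/42.00 = 12.4286
df = 2
p-value (upper-tail) = 0.00200
→ bracket: p<0.01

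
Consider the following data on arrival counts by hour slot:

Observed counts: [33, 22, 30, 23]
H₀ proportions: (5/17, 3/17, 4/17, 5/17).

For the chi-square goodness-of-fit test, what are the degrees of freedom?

df = k − 1 = 4 − 1 = 3

degrees of freedom = 3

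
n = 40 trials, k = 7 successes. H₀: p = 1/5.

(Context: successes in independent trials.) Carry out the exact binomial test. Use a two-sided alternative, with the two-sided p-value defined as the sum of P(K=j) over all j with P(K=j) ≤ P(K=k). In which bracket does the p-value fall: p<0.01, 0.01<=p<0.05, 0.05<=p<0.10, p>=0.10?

Exact binomial: n=40, k=7, p₀=1/5=0.2000
P(X=j) = C(n,j)·p₀^j·(1−p₀)^(n−j); p = Σ P(X=j) over j with P(X=j) ≤ P(X=7)
p-value (two-sided) = 0.84402
→ bracket: p>=0.10

p-value bracket: p>=0.10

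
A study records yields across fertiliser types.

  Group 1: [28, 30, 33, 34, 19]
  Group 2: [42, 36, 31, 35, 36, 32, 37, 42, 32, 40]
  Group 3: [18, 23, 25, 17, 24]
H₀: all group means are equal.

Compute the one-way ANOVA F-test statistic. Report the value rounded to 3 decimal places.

test statistic = 18.985

Group means [28.80, 36.30, 21.40], grand mean 30.700
SSB = Σnᵢ(x̄ᵢ−x̄)² = 764.100; SSW = ΣΣ(x−x̄ᵢ)² = 342.100
MSB = 764.100/2 = 382.0500; MSW = 342.100/17 = 20.1235
F = MSB/MSW = 18.9852
df = (2, 17)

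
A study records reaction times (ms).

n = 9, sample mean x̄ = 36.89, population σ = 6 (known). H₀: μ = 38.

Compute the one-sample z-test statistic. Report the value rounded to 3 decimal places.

SE = σ/√n = 6/√9 = 2.0000
z = (x̄−μ₀)/SE = (36.89−38)/2.0000 = -0.5550

test statistic = -0.555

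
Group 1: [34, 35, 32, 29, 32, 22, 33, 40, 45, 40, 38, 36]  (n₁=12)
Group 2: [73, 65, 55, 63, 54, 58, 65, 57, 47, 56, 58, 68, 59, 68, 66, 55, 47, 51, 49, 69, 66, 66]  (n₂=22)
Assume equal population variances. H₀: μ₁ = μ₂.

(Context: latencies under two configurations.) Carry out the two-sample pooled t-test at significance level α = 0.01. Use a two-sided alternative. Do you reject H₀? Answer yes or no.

x̄₁=34.667, s₁=5.929, n₁=12
x̄₂=59.773, s₂=7.571, n₂=22
s_p² = [11·5.929² + 21·7.571²]/32 = 49.7041
SE = √(s_p²·(1/12+1/22)) = 2.5301
t = (34.667−59.773)/2.5301 = -9.9230
df = 32
p-value (two-sided) = 0.00000
At α=0.01: p < α → reject H₀

reject H₀: yes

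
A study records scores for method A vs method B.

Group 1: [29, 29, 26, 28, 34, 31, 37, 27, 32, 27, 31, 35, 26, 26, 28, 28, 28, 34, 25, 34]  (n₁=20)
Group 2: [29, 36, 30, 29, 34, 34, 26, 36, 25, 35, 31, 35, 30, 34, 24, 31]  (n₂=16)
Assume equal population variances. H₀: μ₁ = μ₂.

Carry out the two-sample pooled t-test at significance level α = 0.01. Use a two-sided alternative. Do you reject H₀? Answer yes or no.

x̄₁=29.750, s₁=3.522, n₁=20
x̄₂=31.188, s₂=3.902, n₂=16
s_p² = [19·3.522² + 15·3.902²]/34 = 13.6526
SE = √(s_p²·(1/20+1/16)) = 1.2393
t = (29.750−31.188)/1.2393 = -1.1599
df = 34
p-value (two-sided) = 0.25417
At α=0.01: p ≥ α → fail to reject H₀

reject H₀: no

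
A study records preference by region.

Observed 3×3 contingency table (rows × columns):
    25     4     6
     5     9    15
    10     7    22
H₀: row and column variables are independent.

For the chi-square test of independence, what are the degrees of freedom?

df = (r−1)(c−1) = (3−1)·(3−1) = 4

degrees of freedom = 4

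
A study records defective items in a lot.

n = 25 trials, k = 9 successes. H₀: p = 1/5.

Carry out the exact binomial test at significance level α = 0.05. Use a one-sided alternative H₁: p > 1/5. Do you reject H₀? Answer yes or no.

reject H₀: yes

Exact binomial: n=25, k=9, p₀=1/5=0.2000
P(X≥9) from Σ C(n,i)·p₀^i·(1−p₀)^(n−i)
p-value (one-sided, H₁ greater) = 0.04677
At α=0.05: p < α → reject H₀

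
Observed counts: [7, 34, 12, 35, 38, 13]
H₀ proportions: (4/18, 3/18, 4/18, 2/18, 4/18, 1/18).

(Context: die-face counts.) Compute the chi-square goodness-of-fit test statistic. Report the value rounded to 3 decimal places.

n = 139; E_i = n·p_i = [30.89, 23.17, 30.89, 15.44, 30.89, 7.72]
χ² = (7−30.89)²/30.89 + (34−23.17)²/23.17 + (12−30.89)²/30.89 + (35−15.44)²/15.44 + (38−30.89)²/30.89 + (13−7.72)²/7.72 = 65.0971
df = 5

test statistic = 65.097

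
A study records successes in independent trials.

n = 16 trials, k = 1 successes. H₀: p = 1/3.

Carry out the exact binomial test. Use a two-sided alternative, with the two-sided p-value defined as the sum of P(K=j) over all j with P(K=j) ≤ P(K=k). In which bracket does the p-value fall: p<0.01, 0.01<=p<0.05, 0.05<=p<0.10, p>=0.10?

Exact binomial: n=16, k=1, p₀=1/3=0.3333
P(X=j) = C(n,j)·p₀^j·(1−p₀)^(n−j); p = Σ P(X=j) over j with P(X=j) ≤ P(X=1)
p-value (two-sided) = 0.02965
→ bracket: 0.01<=p<0.05

p-value bracket: 0.01<=p<0.05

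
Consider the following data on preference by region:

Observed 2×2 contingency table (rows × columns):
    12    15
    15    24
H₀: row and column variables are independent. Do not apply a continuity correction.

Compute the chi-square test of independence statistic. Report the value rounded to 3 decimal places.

Row totals [27, 39], col totals [27, 39], n=66
χ² = (12−11.05)²/11.05 + (15−15.95)²/15.95 + (15−15.95)²/15.95 + (24−23.05)²/23.05 = 0.2362
df = 1

test statistic = 0.236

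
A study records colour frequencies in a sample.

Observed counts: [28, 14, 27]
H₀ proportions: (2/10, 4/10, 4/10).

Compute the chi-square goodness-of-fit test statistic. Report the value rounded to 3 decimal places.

test statistic = 21.326

n = 69; E_i = n·p_i = [13.80, 27.60, 27.60]
χ² = (28−13.80)²/13.80 + (14−27.60)²/27.60 + (27−27.60)²/27.60 = 21.3261
df = 2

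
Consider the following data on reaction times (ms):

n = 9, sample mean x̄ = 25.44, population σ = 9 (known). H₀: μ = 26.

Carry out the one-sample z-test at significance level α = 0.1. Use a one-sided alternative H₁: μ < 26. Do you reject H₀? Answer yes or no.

SE = σ/√n = 9/√9 = 3.0000
z = (x̄−μ₀)/SE = (25.44−26)/3.0000 = -0.1867
p-value (one-sided, H₁ less) = 0.42596
At α=0.1: p ≥ α → fail to reject H₀

reject H₀: no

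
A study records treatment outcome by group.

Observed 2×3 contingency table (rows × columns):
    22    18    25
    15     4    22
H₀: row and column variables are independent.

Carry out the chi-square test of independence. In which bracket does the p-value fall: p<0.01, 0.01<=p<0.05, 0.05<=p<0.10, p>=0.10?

p-value bracket: 0.05<=p<0.10

Row totals [65, 41], col totals [37, 22, 47], n=106
χ² = (22−22.69)²/22.69 + (18−13.49)²/13.49 + (25−28.82)²/28.82 + (15−14.31)²/14.31 + (4−8.51)²/8.51 + (22−18.18)²/18.18 = 5.2606
df = 2
p-value (upper-tail) = 0.07206
→ bracket: 0.05<=p<0.10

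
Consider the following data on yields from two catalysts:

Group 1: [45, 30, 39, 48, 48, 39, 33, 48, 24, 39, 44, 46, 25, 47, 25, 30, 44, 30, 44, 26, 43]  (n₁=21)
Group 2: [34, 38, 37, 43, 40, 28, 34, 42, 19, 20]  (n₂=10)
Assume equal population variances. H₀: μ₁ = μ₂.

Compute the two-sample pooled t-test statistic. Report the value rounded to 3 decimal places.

test statistic = 1.335

x̄₁=37.952, s₁=8.732, n₁=21
x̄₂=33.500, s₂=8.567, n₂=10
s_p² = [20·8.732² + 9·8.567²]/29 = 75.3604
SE = √(s_p²·(1/21+1/10)) = 3.3354
t = (37.952−33.500)/3.3354 = 1.3349
df = 29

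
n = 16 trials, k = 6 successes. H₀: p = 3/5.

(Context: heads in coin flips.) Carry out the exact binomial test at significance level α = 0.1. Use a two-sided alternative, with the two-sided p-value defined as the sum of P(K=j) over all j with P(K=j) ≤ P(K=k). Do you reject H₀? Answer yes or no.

Exact binomial: n=16, k=6, p₀=3/5=0.6000
P(X=j) = C(n,j)·p₀^j·(1−p₀)^(n−j); p = Σ P(X=j) over j with P(X=j) ≤ P(X=6)
p-value (two-sided) = 0.07666
At α=0.1: p < α → reject H₀

reject H₀: yes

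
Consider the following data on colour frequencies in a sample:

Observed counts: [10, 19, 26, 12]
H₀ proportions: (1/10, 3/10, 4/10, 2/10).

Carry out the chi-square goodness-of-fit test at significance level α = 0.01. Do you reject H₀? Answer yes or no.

n = 67; E_i = n·p_i = [6.70, 20.10, 26.80, 13.40]
χ² = (10−6.70)²/6.70 + (19−20.10)²/20.10 + (26−26.80)²/26.80 + (12−13.40)²/13.40 = 1.8557
df = 3
p-value (upper-tail) = 0.60289
At α=0.01: p ≥ α → fail to reject H₀

reject H₀: no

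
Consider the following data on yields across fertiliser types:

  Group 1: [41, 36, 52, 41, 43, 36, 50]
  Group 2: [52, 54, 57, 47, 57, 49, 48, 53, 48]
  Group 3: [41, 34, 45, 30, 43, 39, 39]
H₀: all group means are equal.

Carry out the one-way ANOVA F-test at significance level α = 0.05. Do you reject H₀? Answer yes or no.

reject H₀: yes

Group means [42.71, 51.67, 38.71], grand mean 45.000
SSB = Σnᵢ(x̄ᵢ−x̄)² = 713.143; SSW = ΣΣ(x−x̄ᵢ)² = 516.857
MSB = 713.143/2 = 356.5714; MSW = 516.857/20 = 25.8429
F = MSB/MSW = 13.7977
df = (2, 20)
p-value (upper-tail) = 0.00017
At α=0.05: p < α → reject H₀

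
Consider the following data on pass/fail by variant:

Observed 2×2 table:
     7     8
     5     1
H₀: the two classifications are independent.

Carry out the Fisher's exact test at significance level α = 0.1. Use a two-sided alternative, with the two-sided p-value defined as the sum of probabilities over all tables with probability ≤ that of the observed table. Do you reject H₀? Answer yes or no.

reject H₀: no

Margins: r₁=15, r₂=6, c₁=12, c₂=9, n=21
p_obs = C(15,7)·C(6,5)/C(21,12); sum pmf over tables with pmf ≤ p_obs
p-value (two-sided) = 0.17780
At α=0.1: p ≥ α → fail to reject H₀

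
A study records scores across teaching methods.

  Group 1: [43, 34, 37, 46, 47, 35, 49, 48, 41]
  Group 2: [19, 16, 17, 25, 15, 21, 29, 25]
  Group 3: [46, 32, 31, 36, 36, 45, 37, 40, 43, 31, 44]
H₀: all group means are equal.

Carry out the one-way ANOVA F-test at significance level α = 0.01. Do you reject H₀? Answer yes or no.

reject H₀: yes

Group means [42.22, 20.88, 38.27], grand mean 34.571
SSB = Σnᵢ(x̄ᵢ−x̄)² = 2178.245; SSW = ΣΣ(x−x̄ᵢ)² = 762.612
MSB = 2178.245/2 = 1089.1224; MSW = 762.612/25 = 30.5045
F = MSB/MSW = 35.7037
df = (2, 25)
p-value (upper-tail) = 0.00000
At α=0.01: p < α → reject H₀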